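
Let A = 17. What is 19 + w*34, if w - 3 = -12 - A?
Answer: -865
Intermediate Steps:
w = -26 (w = 3 + (-12 - 1*17) = 3 + (-12 - 17) = 3 - 29 = -26)
19 + w*34 = 19 - 26*34 = 19 - 884 = -865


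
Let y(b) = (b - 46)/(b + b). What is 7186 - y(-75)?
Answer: 1077779/150 ≈ 7185.2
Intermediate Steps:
y(b) = (-46 + b)/(2*b) (y(b) = (-46 + b)/((2*b)) = (-46 + b)*(1/(2*b)) = (-46 + b)/(2*b))
7186 - y(-75) = 7186 - (-46 - 75)/(2*(-75)) = 7186 - (-1)*(-121)/(2*75) = 7186 - 1*121/150 = 7186 - 121/150 = 1077779/150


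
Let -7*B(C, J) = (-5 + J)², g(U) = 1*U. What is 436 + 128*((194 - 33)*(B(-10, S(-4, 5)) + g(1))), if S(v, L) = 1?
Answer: -26060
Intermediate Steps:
g(U) = U
B(C, J) = -(-5 + J)²/7
436 + 128*((194 - 33)*(B(-10, S(-4, 5)) + g(1))) = 436 + 128*((194 - 33)*(-(-5 + 1)²/7 + 1)) = 436 + 128*(161*(-⅐*(-4)² + 1)) = 436 + 128*(161*(-⅐*16 + 1)) = 436 + 128*(161*(-16/7 + 1)) = 436 + 128*(161*(-9/7)) = 436 + 128*(-207) = 436 - 26496 = -26060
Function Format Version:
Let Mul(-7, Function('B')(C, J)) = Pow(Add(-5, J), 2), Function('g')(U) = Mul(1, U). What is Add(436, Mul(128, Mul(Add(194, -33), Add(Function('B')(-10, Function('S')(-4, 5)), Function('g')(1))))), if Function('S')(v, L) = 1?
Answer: -26060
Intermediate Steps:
Function('g')(U) = U
Function('B')(C, J) = Mul(Rational(-1, 7), Pow(Add(-5, J), 2))
Add(436, Mul(128, Mul(Add(194, -33), Add(Function('B')(-10, Function('S')(-4, 5)), Function('g')(1))))) = Add(436, Mul(128, Mul(Add(194, -33), Add(Mul(Rational(-1, 7), Pow(Add(-5, 1), 2)), 1)))) = Add(436, Mul(128, Mul(161, Add(Mul(Rational(-1, 7), Pow(-4, 2)), 1)))) = Add(436, Mul(128, Mul(161, Add(Mul(Rational(-1, 7), 16), 1)))) = Add(436, Mul(128, Mul(161, Add(Rational(-16, 7), 1)))) = Add(436, Mul(128, Mul(161, Rational(-9, 7)))) = Add(436, Mul(128, -207)) = Add(436, -26496) = -26060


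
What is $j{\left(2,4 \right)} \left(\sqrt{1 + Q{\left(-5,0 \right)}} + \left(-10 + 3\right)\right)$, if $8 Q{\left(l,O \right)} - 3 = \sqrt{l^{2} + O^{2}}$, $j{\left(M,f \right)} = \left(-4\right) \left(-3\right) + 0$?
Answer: $-84 + 12 \sqrt{2} \approx -67.029$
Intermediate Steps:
$j{\left(M,f \right)} = 12$ ($j{\left(M,f \right)} = 12 + 0 = 12$)
$Q{\left(l,O \right)} = \frac{3}{8} + \frac{\sqrt{O^{2} + l^{2}}}{8}$ ($Q{\left(l,O \right)} = \frac{3}{8} + \frac{\sqrt{l^{2} + O^{2}}}{8} = \frac{3}{8} + \frac{\sqrt{O^{2} + l^{2}}}{8}$)
$j{\left(2,4 \right)} \left(\sqrt{1 + Q{\left(-5,0 \right)}} + \left(-10 + 3\right)\right) = 12 \left(\sqrt{1 + \left(\frac{3}{8} + \frac{\sqrt{0^{2} + \left(-5\right)^{2}}}{8}\right)} + \left(-10 + 3\right)\right) = 12 \left(\sqrt{1 + \left(\frac{3}{8} + \frac{\sqrt{0 + 25}}{8}\right)} - 7\right) = 12 \left(\sqrt{1 + \left(\frac{3}{8} + \frac{\sqrt{25}}{8}\right)} - 7\right) = 12 \left(\sqrt{1 + \left(\frac{3}{8} + \frac{1}{8} \cdot 5\right)} - 7\right) = 12 \left(\sqrt{1 + \left(\frac{3}{8} + \frac{5}{8}\right)} - 7\right) = 12 \left(\sqrt{1 + 1} - 7\right) = 12 \left(\sqrt{2} - 7\right) = 12 \left(-7 + \sqrt{2}\right) = -84 + 12 \sqrt{2}$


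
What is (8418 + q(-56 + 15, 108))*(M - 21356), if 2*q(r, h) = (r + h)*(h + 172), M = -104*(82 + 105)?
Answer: -726229592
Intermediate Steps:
M = -19448 (M = -104*187 = -19448)
q(r, h) = (172 + h)*(h + r)/2 (q(r, h) = ((r + h)*(h + 172))/2 = ((h + r)*(172 + h))/2 = ((172 + h)*(h + r))/2 = (172 + h)*(h + r)/2)
(8418 + q(-56 + 15, 108))*(M - 21356) = (8418 + ((1/2)*108**2 + 86*108 + 86*(-56 + 15) + (1/2)*108*(-56 + 15)))*(-19448 - 21356) = (8418 + ((1/2)*11664 + 9288 + 86*(-41) + (1/2)*108*(-41)))*(-40804) = (8418 + (5832 + 9288 - 3526 - 2214))*(-40804) = (8418 + 9380)*(-40804) = 17798*(-40804) = -726229592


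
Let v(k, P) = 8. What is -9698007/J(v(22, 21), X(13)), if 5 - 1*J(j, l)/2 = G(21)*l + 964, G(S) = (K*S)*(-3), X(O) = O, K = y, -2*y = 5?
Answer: 9698007/6013 ≈ 1612.8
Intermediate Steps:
y = -5/2 (y = -½*5 = -5/2 ≈ -2.5000)
K = -5/2 ≈ -2.5000
G(S) = 15*S/2 (G(S) = -5*S/2*(-3) = 15*S/2)
J(j, l) = -1918 - 315*l (J(j, l) = 10 - 2*(((15/2)*21)*l + 964) = 10 - 2*(315*l/2 + 964) = 10 - 2*(964 + 315*l/2) = 10 + (-1928 - 315*l) = -1918 - 315*l)
-9698007/J(v(22, 21), X(13)) = -9698007/(-1918 - 315*13) = -9698007/(-1918 - 4095) = -9698007/(-6013) = -9698007*(-1/6013) = 9698007/6013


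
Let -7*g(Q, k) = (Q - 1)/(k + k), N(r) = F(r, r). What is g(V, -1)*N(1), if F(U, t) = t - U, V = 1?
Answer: 0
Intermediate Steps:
N(r) = 0 (N(r) = r - r = 0)
g(Q, k) = -(-1 + Q)/(14*k) (g(Q, k) = -(Q - 1)/(7*(k + k)) = -(-1 + Q)/(7*(2*k)) = -(-1 + Q)*1/(2*k)/7 = -(-1 + Q)/(14*k))
g(V, -1)*N(1) = ((1/14)*(1 - 1*1)/(-1))*0 = ((1/14)*(-1)*(1 - 1))*0 = ((1/14)*(-1)*0)*0 = 0*0 = 0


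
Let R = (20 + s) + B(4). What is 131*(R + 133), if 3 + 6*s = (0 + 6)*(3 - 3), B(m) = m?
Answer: 41003/2 ≈ 20502.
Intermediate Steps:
s = -1/2 (s = -1/2 + ((0 + 6)*(3 - 3))/6 = -1/2 + (6*0)/6 = -1/2 + (1/6)*0 = -1/2 + 0 = -1/2 ≈ -0.50000)
R = 47/2 (R = (20 - 1/2) + 4 = 39/2 + 4 = 47/2 ≈ 23.500)
131*(R + 133) = 131*(47/2 + 133) = 131*(313/2) = 41003/2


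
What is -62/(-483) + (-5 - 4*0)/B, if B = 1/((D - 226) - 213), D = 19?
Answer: 1014362/483 ≈ 2100.1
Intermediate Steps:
B = -1/420 (B = 1/((19 - 226) - 213) = 1/(-207 - 213) = 1/(-420) = -1/420 ≈ -0.0023810)
-62/(-483) + (-5 - 4*0)/B = -62/(-483) + (-5 - 4*0)/(-1/420) = -62*(-1/483) + (-5 + 0)*(-420) = 62/483 - 5*(-420) = 62/483 + 2100 = 1014362/483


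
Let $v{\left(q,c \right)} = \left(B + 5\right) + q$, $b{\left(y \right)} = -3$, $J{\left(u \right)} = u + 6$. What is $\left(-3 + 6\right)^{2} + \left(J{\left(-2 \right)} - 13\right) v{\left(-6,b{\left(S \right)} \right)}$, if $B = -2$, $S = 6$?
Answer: $36$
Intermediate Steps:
$J{\left(u \right)} = 6 + u$
$v{\left(q,c \right)} = 3 + q$ ($v{\left(q,c \right)} = \left(-2 + 5\right) + q = 3 + q$)
$\left(-3 + 6\right)^{2} + \left(J{\left(-2 \right)} - 13\right) v{\left(-6,b{\left(S \right)} \right)} = \left(-3 + 6\right)^{2} + \left(\left(6 - 2\right) - 13\right) \left(3 - 6\right) = 3^{2} + \left(4 - 13\right) \left(-3\right) = 9 - -27 = 9 + 27 = 36$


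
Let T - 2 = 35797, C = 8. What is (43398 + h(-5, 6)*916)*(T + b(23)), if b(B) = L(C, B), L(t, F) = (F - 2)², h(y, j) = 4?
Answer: 1705526880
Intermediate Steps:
L(t, F) = (-2 + F)²
b(B) = (-2 + B)²
T = 35799 (T = 2 + 35797 = 35799)
(43398 + h(-5, 6)*916)*(T + b(23)) = (43398 + 4*916)*(35799 + (-2 + 23)²) = (43398 + 3664)*(35799 + 21²) = 47062*(35799 + 441) = 47062*36240 = 1705526880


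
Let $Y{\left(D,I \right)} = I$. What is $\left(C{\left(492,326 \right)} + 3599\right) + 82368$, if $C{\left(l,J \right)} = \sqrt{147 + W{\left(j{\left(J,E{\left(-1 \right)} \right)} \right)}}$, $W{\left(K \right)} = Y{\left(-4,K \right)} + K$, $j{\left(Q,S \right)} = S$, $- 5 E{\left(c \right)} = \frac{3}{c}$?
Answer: $85967 + \frac{\sqrt{3705}}{5} \approx 85979.0$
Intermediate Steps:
$E{\left(c \right)} = - \frac{3}{5 c}$ ($E{\left(c \right)} = - \frac{3 \frac{1}{c}}{5} = - \frac{3}{5 c}$)
$W{\left(K \right)} = 2 K$ ($W{\left(K \right)} = K + K = 2 K$)
$C{\left(l,J \right)} = \frac{\sqrt{3705}}{5}$ ($C{\left(l,J \right)} = \sqrt{147 + 2 \left(- \frac{3}{5 \left(-1\right)}\right)} = \sqrt{147 + 2 \left(\left(- \frac{3}{5}\right) \left(-1\right)\right)} = \sqrt{147 + 2 \cdot \frac{3}{5}} = \sqrt{147 + \frac{6}{5}} = \sqrt{\frac{741}{5}} = \frac{\sqrt{3705}}{5}$)
$\left(C{\left(492,326 \right)} + 3599\right) + 82368 = \left(\frac{\sqrt{3705}}{5} + 3599\right) + 82368 = \left(3599 + \frac{\sqrt{3705}}{5}\right) + 82368 = 85967 + \frac{\sqrt{3705}}{5}$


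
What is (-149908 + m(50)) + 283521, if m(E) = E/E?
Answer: 133614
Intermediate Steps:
m(E) = 1
(-149908 + m(50)) + 283521 = (-149908 + 1) + 283521 = -149907 + 283521 = 133614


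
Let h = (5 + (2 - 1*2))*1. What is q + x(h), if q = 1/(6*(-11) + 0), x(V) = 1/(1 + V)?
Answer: 5/33 ≈ 0.15152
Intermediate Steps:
h = 5 (h = (5 + (2 - 2))*1 = (5 + 0)*1 = 5*1 = 5)
q = -1/66 (q = 1/(-66 + 0) = 1/(-66) = -1/66 ≈ -0.015152)
q + x(h) = -1/66 + 1/(1 + 5) = -1/66 + 1/6 = -1/66 + ⅙ = 5/33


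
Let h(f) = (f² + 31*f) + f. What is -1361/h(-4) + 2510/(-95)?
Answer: -30365/2128 ≈ -14.269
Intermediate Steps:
h(f) = f² + 32*f
-1361/h(-4) + 2510/(-95) = -1361*(-1/(4*(32 - 4))) + 2510/(-95) = -1361/((-4*28)) + 2510*(-1/95) = -1361/(-112) - 502/19 = -1361*(-1/112) - 502/19 = 1361/112 - 502/19 = -30365/2128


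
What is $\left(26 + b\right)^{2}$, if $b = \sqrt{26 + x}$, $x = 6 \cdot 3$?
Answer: $720 + 104 \sqrt{11} \approx 1064.9$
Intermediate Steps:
$x = 18$
$b = 2 \sqrt{11}$ ($b = \sqrt{26 + 18} = \sqrt{44} = 2 \sqrt{11} \approx 6.6332$)
$\left(26 + b\right)^{2} = \left(26 + 2 \sqrt{11}\right)^{2}$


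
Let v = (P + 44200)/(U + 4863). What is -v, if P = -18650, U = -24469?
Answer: 12775/9803 ≈ 1.3032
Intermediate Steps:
v = -12775/9803 (v = (-18650 + 44200)/(-24469 + 4863) = 25550/(-19606) = 25550*(-1/19606) = -12775/9803 ≈ -1.3032)
-v = -1*(-12775/9803) = 12775/9803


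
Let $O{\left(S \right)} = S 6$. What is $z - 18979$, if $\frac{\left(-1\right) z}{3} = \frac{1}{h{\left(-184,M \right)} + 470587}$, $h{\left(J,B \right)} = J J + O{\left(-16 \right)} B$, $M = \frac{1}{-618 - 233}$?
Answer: $- \frac{8147325790684}{429281089} \approx -18979.0$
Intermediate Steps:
$M = - \frac{1}{851}$ ($M = \frac{1}{-851} = - \frac{1}{851} \approx -0.0011751$)
$O{\left(S \right)} = 6 S$
$h{\left(J,B \right)} = J^{2} - 96 B$ ($h{\left(J,B \right)} = J J + 6 \left(-16\right) B = J^{2} - 96 B$)
$z = - \frac{2553}{429281089}$ ($z = - \frac{3}{\left(\left(-184\right)^{2} - - \frac{96}{851}\right) + 470587} = - \frac{3}{\left(33856 + \frac{96}{851}\right) + 470587} = - \frac{3}{\frac{28811552}{851} + 470587} = - \frac{3}{\frac{429281089}{851}} = \left(-3\right) \frac{851}{429281089} = - \frac{2553}{429281089} \approx -5.9471 \cdot 10^{-6}$)
$z - 18979 = - \frac{2553}{429281089} - 18979 = - \frac{8147325790684}{429281089}$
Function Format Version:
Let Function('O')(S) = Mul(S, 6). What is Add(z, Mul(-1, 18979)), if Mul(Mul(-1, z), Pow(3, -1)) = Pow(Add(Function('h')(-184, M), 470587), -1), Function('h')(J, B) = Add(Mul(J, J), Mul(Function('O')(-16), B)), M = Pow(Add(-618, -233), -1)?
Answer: Rational(-8147325790684, 429281089) ≈ -18979.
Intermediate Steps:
M = Rational(-1, 851) (M = Pow(-851, -1) = Rational(-1, 851) ≈ -0.0011751)
Function('O')(S) = Mul(6, S)
Function('h')(J, B) = Add(Pow(J, 2), Mul(-96, B)) (Function('h')(J, B) = Add(Mul(J, J), Mul(Mul(6, -16), B)) = Add(Pow(J, 2), Mul(-96, B)))
z = Rational(-2553, 429281089) (z = Mul(-3, Pow(Add(Add(Pow(-184, 2), Mul(-96, Rational(-1, 851))), 470587), -1)) = Mul(-3, Pow(Add(Add(33856, Rational(96, 851)), 470587), -1)) = Mul(-3, Pow(Add(Rational(28811552, 851), 470587), -1)) = Mul(-3, Pow(Rational(429281089, 851), -1)) = Mul(-3, Rational(851, 429281089)) = Rational(-2553, 429281089) ≈ -5.9471e-6)
Add(z, Mul(-1, 18979)) = Add(Rational(-2553, 429281089), Mul(-1, 18979)) = Add(Rational(-2553, 429281089), -18979) = Rational(-8147325790684, 429281089)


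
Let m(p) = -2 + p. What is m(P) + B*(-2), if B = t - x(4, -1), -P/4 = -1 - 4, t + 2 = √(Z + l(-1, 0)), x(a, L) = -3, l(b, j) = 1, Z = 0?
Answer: 14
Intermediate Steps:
t = -1 (t = -2 + √(0 + 1) = -2 + √1 = -2 + 1 = -1)
P = 20 (P = -4*(-1 - 4) = -4*(-5) = 20)
B = 2 (B = -1 - 1*(-3) = -1 + 3 = 2)
m(P) + B*(-2) = (-2 + 20) + 2*(-2) = 18 - 4 = 14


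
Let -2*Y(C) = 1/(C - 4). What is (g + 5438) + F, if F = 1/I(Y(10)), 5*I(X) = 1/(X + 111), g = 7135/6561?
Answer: 157297897/26244 ≈ 5993.7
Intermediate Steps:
g = 7135/6561 (g = 7135*(1/6561) = 7135/6561 ≈ 1.0875)
Y(C) = -1/(2*(-4 + C)) (Y(C) = -1/(2*(C - 4)) = -1/(2*(-4 + C)))
I(X) = 1/(5*(111 + X)) (I(X) = 1/(5*(X + 111)) = 1/(5*(111 + X)))
F = 6655/12 (F = 1/(1/(5*(111 - 1/(-8 + 2*10)))) = 1/(1/(5*(111 - 1/(-8 + 20)))) = 1/(1/(5*(111 - 1/12))) = 1/(1/(5*(1331/12))) = 1/((1/5)*(12/1331)) = 1/(12/6655) = 6655/12 ≈ 554.58)
(g + 5438) + F = (7135/6561 + 5438) + 6655/12 = 35685853/6561 + 6655/12 = 157297897/26244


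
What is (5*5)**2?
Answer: 625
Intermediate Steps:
(5*5)**2 = 25**2 = 625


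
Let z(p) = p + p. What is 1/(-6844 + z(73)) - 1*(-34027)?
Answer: 227912845/6698 ≈ 34027.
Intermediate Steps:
z(p) = 2*p
1/(-6844 + z(73)) - 1*(-34027) = 1/(-6844 + 2*73) - 1*(-34027) = 1/(-6844 + 146) + 34027 = 1/(-6698) + 34027 = -1/6698 + 34027 = 227912845/6698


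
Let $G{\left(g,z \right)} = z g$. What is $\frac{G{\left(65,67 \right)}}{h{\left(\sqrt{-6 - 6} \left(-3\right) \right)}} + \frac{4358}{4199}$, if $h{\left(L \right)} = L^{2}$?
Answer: $- \frac{17815981}{453492} \approx -39.286$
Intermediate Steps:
$G{\left(g,z \right)} = g z$
$\frac{G{\left(65,67 \right)}}{h{\left(\sqrt{-6 - 6} \left(-3\right) \right)}} + \frac{4358}{4199} = \frac{65 \cdot 67}{\left(\sqrt{-6 - 6} \left(-3\right)\right)^{2}} + \frac{4358}{4199} = \frac{4355}{\left(\sqrt{-12} \left(-3\right)\right)^{2}} + 4358 \cdot \frac{1}{4199} = \frac{4355}{\left(2 i \sqrt{3} \left(-3\right)\right)^{2}} + \frac{4358}{4199} = \frac{4355}{\left(- 6 i \sqrt{3}\right)^{2}} + \frac{4358}{4199} = \frac{4355}{-108} + \frac{4358}{4199} = 4355 \left(- \frac{1}{108}\right) + \frac{4358}{4199} = - \frac{4355}{108} + \frac{4358}{4199} = - \frac{17815981}{453492}$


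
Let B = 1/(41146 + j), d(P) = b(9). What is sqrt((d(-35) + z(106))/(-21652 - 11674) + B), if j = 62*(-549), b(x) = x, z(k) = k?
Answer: I*sqrt(11608570869097)/59220302 ≈ 0.057533*I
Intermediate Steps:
j = -34038
d(P) = 9
B = 1/7108 (B = 1/(41146 - 34038) = 1/7108 ≈ 0.00014069)
sqrt((d(-35) + z(106))/(-21652 - 11674) + B) = sqrt((9 + 106)/(-21652 - 11674) + 1/7108) = sqrt(115/(-33326) + 1/7108) = sqrt(115*(-1/33326) + 1/7108) = sqrt(-115/33326 + 1/7108) = sqrt(-392047/118440604) = I*sqrt(11608570869097)/59220302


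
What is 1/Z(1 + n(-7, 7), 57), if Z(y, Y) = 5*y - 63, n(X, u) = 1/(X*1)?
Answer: -7/411 ≈ -0.017032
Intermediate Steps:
n(X, u) = 1/X
Z(y, Y) = -63 + 5*y
1/Z(1 + n(-7, 7), 57) = 1/(-63 + 5*(1 + 1/(-7))) = 1/(-63 + 5*(1 - ⅐)) = 1/(-63 + 5*(6/7)) = 1/(-63 + 30/7) = 1/(-411/7) = -7/411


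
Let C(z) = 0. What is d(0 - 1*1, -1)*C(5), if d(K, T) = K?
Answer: 0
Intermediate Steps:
d(0 - 1*1, -1)*C(5) = (0 - 1*1)*0 = (0 - 1)*0 = -1*0 = 0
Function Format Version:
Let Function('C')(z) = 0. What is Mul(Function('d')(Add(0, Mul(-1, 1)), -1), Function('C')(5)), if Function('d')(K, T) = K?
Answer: 0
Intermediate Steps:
Mul(Function('d')(Add(0, Mul(-1, 1)), -1), Function('C')(5)) = Mul(Add(0, Mul(-1, 1)), 0) = Mul(Add(0, -1), 0) = Mul(-1, 0) = 0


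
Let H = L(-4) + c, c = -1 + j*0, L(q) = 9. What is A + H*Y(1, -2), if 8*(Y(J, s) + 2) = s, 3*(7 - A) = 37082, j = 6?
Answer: -37115/3 ≈ -12372.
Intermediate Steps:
A = -37061/3 (A = 7 - ⅓*37082 = 7 - 37082/3 = -37061/3 ≈ -12354.)
Y(J, s) = -2 + s/8
c = -1 (c = -1 + 6*0 = -1 + 0 = -1)
H = 8 (H = 9 - 1 = 8)
A + H*Y(1, -2) = -37061/3 + 8*(-2 + (⅛)*(-2)) = -37061/3 + 8*(-2 - ¼) = -37061/3 + 8*(-9/4) = -37061/3 - 18 = -37115/3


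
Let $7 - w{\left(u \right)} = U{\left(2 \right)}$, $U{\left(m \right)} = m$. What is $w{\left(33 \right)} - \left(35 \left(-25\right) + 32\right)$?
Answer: $848$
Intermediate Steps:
$w{\left(u \right)} = 5$ ($w{\left(u \right)} = 7 - 2 = 5$)
$w{\left(33 \right)} - \left(35 \left(-25\right) + 32\right) = 5 - \left(35 \left(-25\right) + 32\right) = 5 - \left(-875 + 32\right) = 5 - -843 = 5 + 843 = 848$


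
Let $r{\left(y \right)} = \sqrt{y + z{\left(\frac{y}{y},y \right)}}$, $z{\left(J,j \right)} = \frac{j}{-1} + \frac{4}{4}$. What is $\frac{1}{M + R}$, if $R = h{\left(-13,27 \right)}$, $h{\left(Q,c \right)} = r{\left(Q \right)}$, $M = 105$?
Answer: $\frac{1}{106} \approx 0.009434$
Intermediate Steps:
$z{\left(J,j \right)} = 1 - j$ ($z{\left(J,j \right)} = j \left(-1\right) + 4 \cdot \frac{1}{4} = - j + 1 = 1 - j$)
$r{\left(y \right)} = 1$ ($r{\left(y \right)} = \sqrt{y - \left(-1 + y\right)} = \sqrt{1} = 1$)
$h{\left(Q,c \right)} = 1$
$R = 1$
$\frac{1}{M + R} = \frac{1}{105 + 1} = \frac{1}{106}$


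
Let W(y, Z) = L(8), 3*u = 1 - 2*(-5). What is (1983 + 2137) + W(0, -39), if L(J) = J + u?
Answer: 12395/3 ≈ 4131.7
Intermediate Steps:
u = 11/3 (u = (1 - 2*(-5))/3 = (1 + 10)/3 = (⅓)*11 = 11/3 ≈ 3.6667)
L(J) = 11/3 + J (L(J) = J + 11/3 = 11/3 + J)
W(y, Z) = 35/3 (W(y, Z) = 11/3 + 8 = 35/3)
(1983 + 2137) + W(0, -39) = (1983 + 2137) + 35/3 = 4120 + 35/3 = 12395/3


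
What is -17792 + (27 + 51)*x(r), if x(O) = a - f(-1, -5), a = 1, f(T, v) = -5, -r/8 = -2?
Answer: -17324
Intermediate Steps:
r = 16 (r = -8*(-2) = 16)
x(O) = 6 (x(O) = 1 - 1*(-5) = 1 + 5 = 6)
-17792 + (27 + 51)*x(r) = -17792 + (27 + 51)*6 = -17792 + 78*6 = -17792 + 468 = -17324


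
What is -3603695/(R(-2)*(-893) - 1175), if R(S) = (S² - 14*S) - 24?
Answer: 3603695/8319 ≈ 433.19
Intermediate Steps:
R(S) = -24 + S² - 14*S
-3603695/(R(-2)*(-893) - 1175) = -3603695/((-24 + (-2)² - 14*(-2))*(-893) - 1175) = -3603695/((-24 + 4 + 28)*(-893) - 1175) = -3603695/(8*(-893) - 1175) = -3603695/(-7144 - 1175) = -3603695/(-8319) = -3603695*(-1/8319) = 3603695/8319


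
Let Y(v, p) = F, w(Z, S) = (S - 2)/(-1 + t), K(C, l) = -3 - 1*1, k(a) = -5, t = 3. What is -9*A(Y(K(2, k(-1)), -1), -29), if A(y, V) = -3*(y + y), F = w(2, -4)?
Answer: -162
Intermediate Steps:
K(C, l) = -4 (K(C, l) = -3 - 1 = -4)
w(Z, S) = -1 + S/2 (w(Z, S) = (S - 2)/(-1 + 3) = (-2 + S)/2 = (-2 + S)*(½) = -1 + S/2)
F = -3 (F = -1 + (½)*(-4) = -1 - 2 = -3)
Y(v, p) = -3
A(y, V) = -6*y
-9*A(Y(K(2, k(-1)), -1), -29) = -(-54)*(-3) = -9*18 = -162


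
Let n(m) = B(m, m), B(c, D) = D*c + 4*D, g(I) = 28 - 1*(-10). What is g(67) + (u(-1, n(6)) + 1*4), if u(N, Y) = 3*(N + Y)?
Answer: 219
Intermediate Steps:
g(I) = 38 (g(I) = 28 + 10 = 38)
B(c, D) = 4*D + D*c
n(m) = m*(4 + m)
u(N, Y) = 3*N + 3*Y
g(67) + (u(-1, n(6)) + 1*4) = 38 + ((3*(-1) + 3*(6*(4 + 6))) + 1*4) = 38 + ((-3 + 3*(6*10)) + 4) = 38 + ((-3 + 3*60) + 4) = 38 + ((-3 + 180) + 4) = 38 + (177 + 4) = 38 + 181 = 219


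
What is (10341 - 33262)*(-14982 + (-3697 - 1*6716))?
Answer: 582078795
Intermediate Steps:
(10341 - 33262)*(-14982 + (-3697 - 1*6716)) = -22921*(-14982 + (-3697 - 6716)) = -22921*(-14982 - 10413) = -22921*(-25395) = 582078795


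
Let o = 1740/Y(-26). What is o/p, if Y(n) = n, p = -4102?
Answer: 435/26663 ≈ 0.016315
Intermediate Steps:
o = -870/13 (o = 1740/(-26) = 1740*(-1/26) = -870/13 ≈ -66.923)
o/p = -870/13/(-4102) = -870/13*(-1/4102) = 435/26663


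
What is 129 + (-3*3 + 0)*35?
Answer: -186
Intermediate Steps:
129 + (-3*3 + 0)*35 = 129 + (-9 + 0)*35 = 129 - 9*35 = 129 - 315 = -186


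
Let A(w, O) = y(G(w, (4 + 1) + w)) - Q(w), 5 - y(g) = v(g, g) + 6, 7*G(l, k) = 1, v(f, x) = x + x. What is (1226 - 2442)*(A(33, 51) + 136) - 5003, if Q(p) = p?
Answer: -900813/7 ≈ -1.2869e+5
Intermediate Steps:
v(f, x) = 2*x
G(l, k) = ⅐ (G(l, k) = (⅐)*1 = ⅐)
y(g) = -1 - 2*g (y(g) = 5 - (2*g + 6) = 5 - (6 + 2*g) = 5 + (-6 - 2*g) = -1 - 2*g)
A(w, O) = -9/7 - w (A(w, O) = (-1 - 2*⅐) - w = (-1 - 2/7) - w = -9/7 - w)
(1226 - 2442)*(A(33, 51) + 136) - 5003 = (1226 - 2442)*((-9/7 - 1*33) + 136) - 5003 = -1216*((-9/7 - 33) + 136) - 5003 = -1216*(-240/7 + 136) - 5003 = -1216*712/7 - 5003 = -865792/7 - 5003 = -900813/7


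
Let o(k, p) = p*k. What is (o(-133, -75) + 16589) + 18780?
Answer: 45344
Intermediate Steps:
o(k, p) = k*p
(o(-133, -75) + 16589) + 18780 = (-133*(-75) + 16589) + 18780 = (9975 + 16589) + 18780 = 26564 + 18780 = 45344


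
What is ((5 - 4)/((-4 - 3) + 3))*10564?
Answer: -2641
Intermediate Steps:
((5 - 4)/((-4 - 3) + 3))*10564 = (1/(-7 + 3))*10564 = (1/(-4))*10564 = (1*(-¼))*10564 = -¼*10564 = -2641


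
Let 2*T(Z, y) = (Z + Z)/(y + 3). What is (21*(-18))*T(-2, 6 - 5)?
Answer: 189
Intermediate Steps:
T(Z, y) = Z/(3 + y) (T(Z, y) = ((Z + Z)/(y + 3))/2 = ((2*Z)/(3 + y))/2 = (2*Z/(3 + y))/2 = Z/(3 + y))
(21*(-18))*T(-2, 6 - 5) = (21*(-18))*(-2/(3 + (6 - 5))) = -(-756)/(3 + 1) = -(-756)/4 = -378*(-½) = 189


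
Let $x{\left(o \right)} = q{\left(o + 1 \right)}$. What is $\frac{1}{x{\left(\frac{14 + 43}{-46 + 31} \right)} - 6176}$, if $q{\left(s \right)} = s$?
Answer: $- \frac{5}{30894} \approx -0.00016184$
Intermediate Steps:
$x{\left(o \right)} = 1 + o$ ($x{\left(o \right)} = o + 1 = 1 + o$)
$\frac{1}{x{\left(\frac{14 + 43}{-46 + 31} \right)} - 6176} = \frac{1}{\left(1 + \frac{14 + 43}{-46 + 31}\right) - 6176} = \frac{1}{\left(1 + \frac{57}{-15}\right) - 6176} = \frac{1}{\left(1 + 57 \left(- \frac{1}{15}\right)\right) - 6176} = \frac{1}{\left(1 - \frac{19}{5}\right) - 6176} = \frac{1}{- \frac{14}{5} - 6176} = \frac{1}{- \frac{30894}{5}} = - \frac{5}{30894}$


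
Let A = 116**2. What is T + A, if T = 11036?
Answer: 24492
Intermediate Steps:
A = 13456
T + A = 11036 + 13456 = 24492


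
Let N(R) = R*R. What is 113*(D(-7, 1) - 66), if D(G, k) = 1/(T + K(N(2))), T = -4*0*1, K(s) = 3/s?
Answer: -21922/3 ≈ -7307.3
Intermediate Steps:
N(R) = R**2
T = 0 (T = 0*1 = 0)
D(G, k) = 4/3 (D(G, k) = 1/(0 + 3/(2**2)) = 1/(0 + 3/4) = 1/(3/4) = 4/3)
113*(D(-7, 1) - 66) = 113*(4/3 - 66) = 113*(-194/3) = -21922/3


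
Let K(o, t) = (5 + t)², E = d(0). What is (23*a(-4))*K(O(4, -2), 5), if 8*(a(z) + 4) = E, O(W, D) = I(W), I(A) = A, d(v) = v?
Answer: -9200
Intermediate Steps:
O(W, D) = W
E = 0
a(z) = -4 (a(z) = -4 + (⅛)*0 = -4 + 0 = -4)
(23*a(-4))*K(O(4, -2), 5) = (23*(-4))*(5 + 5)² = -92*10² = -92*100 = -9200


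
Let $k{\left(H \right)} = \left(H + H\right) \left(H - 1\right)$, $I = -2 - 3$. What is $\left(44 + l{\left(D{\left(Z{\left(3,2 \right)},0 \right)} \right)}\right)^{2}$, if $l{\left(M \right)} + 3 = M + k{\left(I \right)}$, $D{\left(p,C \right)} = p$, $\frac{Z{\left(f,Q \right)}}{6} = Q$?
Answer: $12769$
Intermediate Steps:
$Z{\left(f,Q \right)} = 6 Q$
$I = -5$ ($I = -2 - 3 = -5$)
$k{\left(H \right)} = 2 H \left(-1 + H\right)$
$l{\left(M \right)} = 57 + M$ ($l{\left(M \right)} = -3 + \left(M + 2 \left(-5\right) \left(-1 - 5\right)\right) = -3 + \left(M + 2 \left(-5\right) \left(-6\right)\right) = -3 + \left(M + 60\right) = -3 + \left(60 + M\right) = 57 + M$)
$\left(44 + l{\left(D{\left(Z{\left(3,2 \right)},0 \right)} \right)}\right)^{2} = \left(44 + \left(57 + 6 \cdot 2\right)\right)^{2} = \left(44 + \left(57 + 12\right)\right)^{2} = \left(44 + 69\right)^{2} = 113^{2} = 12769$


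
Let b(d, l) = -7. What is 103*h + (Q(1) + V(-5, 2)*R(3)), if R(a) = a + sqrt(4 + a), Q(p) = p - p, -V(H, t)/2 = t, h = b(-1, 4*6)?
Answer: -733 - 4*sqrt(7) ≈ -743.58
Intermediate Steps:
h = -7
V(H, t) = -2*t
Q(p) = 0
103*h + (Q(1) + V(-5, 2)*R(3)) = 103*(-7) + (0 + (-2*2)*(3 + sqrt(4 + 3))) = -721 + (0 - 4*(3 + sqrt(7))) = -721 + (0 + (-12 - 4*sqrt(7))) = -721 + (-12 - 4*sqrt(7)) = -733 - 4*sqrt(7)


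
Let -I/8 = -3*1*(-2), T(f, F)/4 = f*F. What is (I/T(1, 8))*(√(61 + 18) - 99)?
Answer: 297/2 - 3*√79/2 ≈ 135.17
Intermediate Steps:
T(f, F) = 4*F*f (T(f, F) = 4*(f*F) = 4*(F*f) = 4*F*f)
I = -48 (I = -8*(-3*1)*(-2) = -(-24)*(-2) = -8*6 = -48)
(I/T(1, 8))*(√(61 + 18) - 99) = (-48/(4*8*1))*(√(61 + 18) - 99) = (-48/32)*(√79 - 99) = (-48*1/32)*(-99 + √79) = -3*(-99 + √79)/2 = 297/2 - 3*√79/2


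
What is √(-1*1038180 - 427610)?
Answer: I*√1465790 ≈ 1210.7*I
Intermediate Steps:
√(-1*1038180 - 427610) = √(-1038180 - 427610) = √(-1465790) = I*√1465790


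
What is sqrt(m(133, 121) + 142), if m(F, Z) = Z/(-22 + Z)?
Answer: sqrt(1289)/3 ≈ 11.968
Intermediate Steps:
sqrt(m(133, 121) + 142) = sqrt(121/(-22 + 121) + 142) = sqrt(121/99 + 142) = sqrt(121*(1/99) + 142) = sqrt(11/9 + 142) = sqrt(1289/9) = sqrt(1289)/3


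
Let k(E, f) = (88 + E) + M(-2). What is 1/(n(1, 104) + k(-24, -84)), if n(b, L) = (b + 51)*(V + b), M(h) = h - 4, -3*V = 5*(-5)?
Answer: 3/1630 ≈ 0.0018405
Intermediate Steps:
V = 25/3 (V = -5*(-5)/3 = -⅓*(-25) = 25/3 ≈ 8.3333)
M(h) = -4 + h
k(E, f) = 82 + E (k(E, f) = (88 + E) + (-4 - 2) = (88 + E) - 6 = 82 + E)
n(b, L) = (51 + b)*(25/3 + b) (n(b, L) = (b + 51)*(25/3 + b) = (51 + b)*(25/3 + b))
1/(n(1, 104) + k(-24, -84)) = 1/((425 + 1² + (178/3)*1) + (82 - 24)) = 1/((425 + 1 + 178/3) + 58) = 1/(1456/3 + 58) = 1/(1630/3) = 3/1630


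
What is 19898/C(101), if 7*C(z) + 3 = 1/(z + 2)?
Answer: -1024747/22 ≈ -46579.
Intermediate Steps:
C(z) = -3/7 + 1/(7*(2 + z)) (C(z) = -3/7 + 1/(7*(z + 2)) = -3/7 + 1/(7*(2 + z)))
19898/C(101) = 19898/(((-5 - 3*101)/(7*(2 + 101)))) = 19898/(((⅐)*(-5 - 303)/103)) = 19898/(((⅐)*(1/103)*(-308))) = 19898/(-44/103) = 19898*(-103/44) = -1024747/22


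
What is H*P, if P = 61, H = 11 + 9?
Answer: 1220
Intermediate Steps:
H = 20
H*P = 20*61 = 1220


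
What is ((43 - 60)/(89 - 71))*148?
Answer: -1258/9 ≈ -139.78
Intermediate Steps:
((43 - 60)/(89 - 71))*148 = -17/18*148 = -1258/9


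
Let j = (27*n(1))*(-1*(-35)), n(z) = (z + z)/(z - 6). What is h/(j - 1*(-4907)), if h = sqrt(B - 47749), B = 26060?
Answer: 23*I*sqrt(41)/4529 ≈ 0.032518*I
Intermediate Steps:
n(z) = 2*z/(-6 + z) (n(z) = (2*z)/(-6 + z) = 2*z/(-6 + z))
j = -378 (j = (27*(2*1/(-6 + 1)))*(-1*(-35)) = (27*(2*1/(-5)))*35 = (27*(2*1*(-1/5)))*35 = (27*(-2/5))*35 = -54/5*35 = -378)
h = 23*I*sqrt(41) (h = sqrt(26060 - 47749) = sqrt(-21689) = 23*I*sqrt(41) ≈ 147.27*I)
h/(j - 1*(-4907)) = (23*I*sqrt(41))/(-378 - 1*(-4907)) = (23*I*sqrt(41))/(-378 + 4907) = (23*I*sqrt(41))/4529 = (23*I*sqrt(41))*(1/4529) = 23*I*sqrt(41)/4529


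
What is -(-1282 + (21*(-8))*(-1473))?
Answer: -246182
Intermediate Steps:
-(-1282 + (21*(-8))*(-1473)) = -(-1282 - 168*(-1473)) = -(-1282 + 247464) = -1*246182 = -246182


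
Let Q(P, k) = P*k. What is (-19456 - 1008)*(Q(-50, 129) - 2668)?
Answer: 186590752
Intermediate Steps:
(-19456 - 1008)*(Q(-50, 129) - 2668) = (-19456 - 1008)*(-50*129 - 2668) = -20464*(-6450 - 2668) = -20464*(-9118) = 186590752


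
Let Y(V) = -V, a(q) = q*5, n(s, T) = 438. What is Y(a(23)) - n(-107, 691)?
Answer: -553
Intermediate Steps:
a(q) = 5*q
Y(a(23)) - n(-107, 691) = -5*23 - 1*438 = -1*115 - 438 = -115 - 438 = -553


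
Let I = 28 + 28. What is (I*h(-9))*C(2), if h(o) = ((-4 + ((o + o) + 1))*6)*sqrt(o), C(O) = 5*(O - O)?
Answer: 0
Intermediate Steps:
C(O) = 0 (C(O) = 5*0 = 0)
h(o) = sqrt(o)*(-18 + 12*o) (h(o) = ((-4 + (2*o + 1))*6)*sqrt(o) = ((-4 + (1 + 2*o))*6)*sqrt(o) = ((-3 + 2*o)*6)*sqrt(o) = (-18 + 12*o)*sqrt(o) = sqrt(o)*(-18 + 12*o))
I = 56
(I*h(-9))*C(2) = (56*(sqrt(-9)*(-18 + 12*(-9))))*0 = (56*((3*I)*(-18 - 108)))*0 = (56*((3*I)*(-126)))*0 = (56*(-378*I))*0 = -21168*I*0 = 0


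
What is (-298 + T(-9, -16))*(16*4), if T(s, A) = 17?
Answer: -17984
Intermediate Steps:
(-298 + T(-9, -16))*(16*4) = (-298 + 17)*(16*4) = -281*64 = -17984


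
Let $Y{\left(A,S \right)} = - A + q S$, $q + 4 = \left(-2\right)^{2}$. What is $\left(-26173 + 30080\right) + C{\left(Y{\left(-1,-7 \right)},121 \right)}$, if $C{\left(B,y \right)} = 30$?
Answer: $3937$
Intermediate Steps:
$q = 0$ ($q = -4 + \left(-2\right)^{2} = -4 + 4 = 0$)
$Y{\left(A,S \right)} = - A$ ($Y{\left(A,S \right)} = - A + 0 S = - A + 0 = - A$)
$\left(-26173 + 30080\right) + C{\left(Y{\left(-1,-7 \right)},121 \right)} = \left(-26173 + 30080\right) + 30 = 3907 + 30 = 3937$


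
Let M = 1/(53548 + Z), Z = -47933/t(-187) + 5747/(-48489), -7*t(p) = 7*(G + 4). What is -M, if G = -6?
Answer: -13854/409820459 ≈ -3.3805e-5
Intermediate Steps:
t(p) = 2 (t(p) = -(-6 + 4) = -(-2) = -⅐*(-14) = 2)
Z = -332033533/13854 (Z = -47933/2 + 5747/(-48489) = -47933*½ + 5747*(-1/48489) = -47933/2 - 821/6927 = -332033533/13854 ≈ -23967.)
M = 13854/409820459 (M = 1/(53548 - 332033533/13854) = 1/(409820459/13854) = 13854/409820459 ≈ 3.3805e-5)
-M = -1*13854/409820459 = -13854/409820459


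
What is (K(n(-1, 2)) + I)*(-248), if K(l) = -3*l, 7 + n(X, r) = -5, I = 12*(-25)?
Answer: 65472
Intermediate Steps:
I = -300
n(X, r) = -12 (n(X, r) = -7 - 5 = -12)
(K(n(-1, 2)) + I)*(-248) = (-3*(-12) - 300)*(-248) = (36 - 300)*(-248) = -264*(-248) = 65472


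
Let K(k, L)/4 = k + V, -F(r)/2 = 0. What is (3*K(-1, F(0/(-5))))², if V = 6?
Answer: 3600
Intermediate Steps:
F(r) = 0 (F(r) = -2*0 = 0)
K(k, L) = 24 + 4*k (K(k, L) = 4*(k + 6) = 4*(6 + k) = 24 + 4*k)
(3*K(-1, F(0/(-5))))² = (3*(24 + 4*(-1)))² = (3*(24 - 4))² = (3*20)² = 60² = 3600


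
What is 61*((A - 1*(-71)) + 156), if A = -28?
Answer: 12139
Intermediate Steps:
61*((A - 1*(-71)) + 156) = 61*((-28 - 1*(-71)) + 156) = 61*((-28 + 71) + 156) = 61*(43 + 156) = 61*199 = 12139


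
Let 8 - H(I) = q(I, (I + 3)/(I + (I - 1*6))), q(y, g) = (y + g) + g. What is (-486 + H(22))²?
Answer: 90725625/361 ≈ 2.5132e+5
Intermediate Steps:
q(y, g) = y + 2*g (q(y, g) = (g + y) + g = y + 2*g)
H(I) = 8 - I - 2*(3 + I)/(-6 + 2*I) (H(I) = 8 - (I + 2*((I + 3)/(I + (I - 1*6)))) = 8 - (I + 2*((3 + I)/(I + (I - 6)))) = 8 - (I + 2*((3 + I)/(I + (-6 + I)))) = 8 - (I + 2*((3 + I)/(-6 + 2*I))) = 8 - (I + 2*(3 + I)/(-6 + 2*I)) = 8 + (-I - 2*(3 + I)/(-6 + 2*I)) = 8 - I - 2*(3 + I)/(-6 + 2*I))
(-486 + H(22))² = (-486 + (-27 - 1*22² + 10*22)/(-3 + 22))² = (-486 + (-27 - 1*484 + 220)/19)² = (-486 + (-27 - 484 + 220)/19)² = (-486 + (1/19)*(-291))² = (-486 - 291/19)² = (-9525/19)² = 90725625/361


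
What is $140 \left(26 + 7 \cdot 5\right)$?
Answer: $8540$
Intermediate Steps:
$140 \left(26 + 7 \cdot 5\right) = 140 \left(26 + 35\right) = 140 \cdot 61 = 8540$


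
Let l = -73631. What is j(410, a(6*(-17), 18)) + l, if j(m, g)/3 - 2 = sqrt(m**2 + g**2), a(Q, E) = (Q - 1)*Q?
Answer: -73625 + 6*sqrt(27636034) ≈ -42083.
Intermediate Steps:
a(Q, E) = Q*(-1 + Q) (a(Q, E) = (-1 + Q)*Q = Q*(-1 + Q))
j(m, g) = 6 + 3*sqrt(g**2 + m**2) (j(m, g) = 6 + 3*sqrt(m**2 + g**2) = 6 + 3*sqrt(g**2 + m**2))
j(410, a(6*(-17), 18)) + l = (6 + 3*sqrt(((6*(-17))*(-1 + 6*(-17)))**2 + 410**2)) - 73631 = (6 + 3*sqrt((-102*(-1 - 102))**2 + 168100)) - 73631 = (6 + 3*sqrt((-102*(-103))**2 + 168100)) - 73631 = (6 + 3*sqrt(10506**2 + 168100)) - 73631 = (6 + 3*sqrt(110376036 + 168100)) - 73631 = (6 + 3*sqrt(110544136)) - 73631 = (6 + 3*(2*sqrt(27636034))) - 73631 = (6 + 6*sqrt(27636034)) - 73631 = -73625 + 6*sqrt(27636034)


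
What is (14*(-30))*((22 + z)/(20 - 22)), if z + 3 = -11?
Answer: 1680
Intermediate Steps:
z = -14 (z = -3 - 11 = -14)
(14*(-30))*((22 + z)/(20 - 22)) = (14*(-30))*((22 - 14)/(20 - 22)) = -3360/(-2) = -3360*(-1)/2 = -420*(-4) = 1680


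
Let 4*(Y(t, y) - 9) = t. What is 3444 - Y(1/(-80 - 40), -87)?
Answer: 1648801/480 ≈ 3435.0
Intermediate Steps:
Y(t, y) = 9 + t/4
3444 - Y(1/(-80 - 40), -87) = 3444 - (9 + 1/(4*(-80 - 40))) = 3444 - (9 + (¼)/(-120)) = 3444 - (9 + (¼)*(-1/120)) = 3444 - (9 - 1/480) = 3444 - 1*4319/480 = 3444 - 4319/480 = 1648801/480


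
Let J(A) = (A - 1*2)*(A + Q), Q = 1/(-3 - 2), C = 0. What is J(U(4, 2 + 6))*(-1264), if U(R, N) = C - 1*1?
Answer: -22752/5 ≈ -4550.4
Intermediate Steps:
Q = -⅕ (Q = 1/(-5) = -⅕ ≈ -0.20000)
U(R, N) = -1 (U(R, N) = 0 - 1*1 = 0 - 1 = -1)
J(A) = (-2 + A)*(-⅕ + A) (J(A) = (A - 1*2)*(A - ⅕) = (A - 2)*(-⅕ + A) = (-2 + A)*(-⅕ + A))
J(U(4, 2 + 6))*(-1264) = (⅖ + (-1)² - 11/5*(-1))*(-1264) = (⅖ + 1 + 11/5)*(-1264) = (18/5)*(-1264) = -22752/5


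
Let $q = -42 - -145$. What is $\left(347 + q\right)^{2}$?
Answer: $202500$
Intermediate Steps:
$q = 103$ ($q = -42 + 145 = 103$)
$\left(347 + q\right)^{2} = \left(347 + 103\right)^{2} = 450^{2} = 202500$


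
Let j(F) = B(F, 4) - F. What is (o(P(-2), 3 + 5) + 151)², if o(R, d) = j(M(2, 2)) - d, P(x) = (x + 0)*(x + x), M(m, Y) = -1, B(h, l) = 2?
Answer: 21316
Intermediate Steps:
j(F) = 2 - F
P(x) = 2*x² (P(x) = x*(2*x) = 2*x²)
o(R, d) = 3 - d (o(R, d) = (2 - 1*(-1)) - d = (2 + 1) - d = 3 - d)
(o(P(-2), 3 + 5) + 151)² = ((3 - (3 + 5)) + 151)² = ((3 - 1*8) + 151)² = ((3 - 8) + 151)² = (-5 + 151)² = 146² = 21316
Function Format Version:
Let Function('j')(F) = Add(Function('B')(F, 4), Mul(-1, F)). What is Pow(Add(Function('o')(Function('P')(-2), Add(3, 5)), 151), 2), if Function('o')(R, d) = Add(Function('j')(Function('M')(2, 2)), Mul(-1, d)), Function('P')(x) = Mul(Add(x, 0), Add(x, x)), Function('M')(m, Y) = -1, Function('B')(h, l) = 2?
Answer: 21316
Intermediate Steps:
Function('j')(F) = Add(2, Mul(-1, F))
Function('P')(x) = Mul(2, Pow(x, 2)) (Function('P')(x) = Mul(x, Mul(2, x)) = Mul(2, Pow(x, 2)))
Function('o')(R, d) = Add(3, Mul(-1, d)) (Function('o')(R, d) = Add(Add(2, Mul(-1, -1)), Mul(-1, d)) = Add(Add(2, 1), Mul(-1, d)) = Add(3, Mul(-1, d)))
Pow(Add(Function('o')(Function('P')(-2), Add(3, 5)), 151), 2) = Pow(Add(Add(3, Mul(-1, Add(3, 5))), 151), 2) = Pow(Add(Add(3, Mul(-1, 8)), 151), 2) = Pow(Add(Add(3, -8), 151), 2) = Pow(Add(-5, 151), 2) = Pow(146, 2) = 21316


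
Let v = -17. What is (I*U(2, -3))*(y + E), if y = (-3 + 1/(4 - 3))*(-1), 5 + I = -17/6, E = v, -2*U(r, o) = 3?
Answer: -705/4 ≈ -176.25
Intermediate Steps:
U(r, o) = -3/2 (U(r, o) = -½*3 = -3/2)
E = -17
I = -47/6 (I = -5 - 17/6 = -47/6 ≈ -7.8333)
y = 2 (y = (-3 + 1/1)*(-1) = (-3 + 1)*(-1) = -2*(-1) = 2)
(I*U(2, -3))*(y + E) = (-47/6*(-3/2))*(2 - 17) = (47/4)*(-15) = -705/4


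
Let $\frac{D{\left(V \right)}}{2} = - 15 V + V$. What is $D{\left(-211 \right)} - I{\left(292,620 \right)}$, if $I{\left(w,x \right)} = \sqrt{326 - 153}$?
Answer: $5908 - \sqrt{173} \approx 5894.8$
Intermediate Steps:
$I{\left(w,x \right)} = \sqrt{173}$
$D{\left(V \right)} = - 28 V$ ($D{\left(V \right)} = 2 \left(- 15 V + V\right) = 2 \left(- 14 V\right) = - 28 V$)
$D{\left(-211 \right)} - I{\left(292,620 \right)} = \left(-28\right) \left(-211\right) - \sqrt{173} = 5908 - \sqrt{173}$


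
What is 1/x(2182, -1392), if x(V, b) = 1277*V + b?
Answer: 1/2785022 ≈ 3.5906e-7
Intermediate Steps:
x(V, b) = b + 1277*V
1/x(2182, -1392) = 1/(-1392 + 1277*2182) = 1/(-1392 + 2786414) = 1/2785022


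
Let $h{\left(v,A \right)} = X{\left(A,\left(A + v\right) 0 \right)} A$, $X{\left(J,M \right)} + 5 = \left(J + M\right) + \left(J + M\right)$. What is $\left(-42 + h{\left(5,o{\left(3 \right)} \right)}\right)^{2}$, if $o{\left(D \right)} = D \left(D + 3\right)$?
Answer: $266256$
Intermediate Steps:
$o{\left(D \right)} = D \left(3 + D\right)$
$X{\left(J,M \right)} = -5 + 2 J + 2 M$ ($X{\left(J,M \right)} = -5 + \left(\left(J + M\right) + \left(J + M\right)\right) = -5 + \left(2 J + 2 M\right) = -5 + 2 J + 2 M$)
$h{\left(v,A \right)} = A \left(-5 + 2 A\right)$ ($h{\left(v,A \right)} = \left(-5 + 2 A + 2 \left(A + v\right) 0\right) A = \left(-5 + 2 A + 2 \cdot 0\right) A = \left(-5 + 2 A + 0\right) A = \left(-5 + 2 A\right) A = A \left(-5 + 2 A\right)$)
$\left(-42 + h{\left(5,o{\left(3 \right)} \right)}\right)^{2} = \left(-42 + 3 \left(3 + 3\right) \left(-5 + 2 \cdot 3 \left(3 + 3\right)\right)\right)^{2} = \left(-42 + 3 \cdot 6 \left(-5 + 2 \cdot 3 \cdot 6\right)\right)^{2} = \left(-42 + 18 \left(-5 + 2 \cdot 18\right)\right)^{2} = \left(-42 + 18 \left(-5 + 36\right)\right)^{2} = \left(-42 + 18 \cdot 31\right)^{2} = \left(-42 + 558\right)^{2} = 516^{2} = 266256$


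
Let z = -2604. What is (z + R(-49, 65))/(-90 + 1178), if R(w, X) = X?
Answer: -2539/1088 ≈ -2.3336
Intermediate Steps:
(z + R(-49, 65))/(-90 + 1178) = (-2604 + 65)/(-90 + 1178) = -2539/1088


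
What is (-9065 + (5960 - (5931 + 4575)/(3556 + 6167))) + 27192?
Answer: 78062465/3241 ≈ 24086.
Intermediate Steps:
(-9065 + (5960 - (5931 + 4575)/(3556 + 6167))) + 27192 = (-9065 + (5960 - 10506/9723)) + 27192 = (-9065 + (5960 - 1*3502/3241)) + 27192 = (-9065 + (5960 - 3502/3241)) + 27192 = (-9065 + 19312858/3241) + 27192 = -10066807/3241 + 27192 = 78062465/3241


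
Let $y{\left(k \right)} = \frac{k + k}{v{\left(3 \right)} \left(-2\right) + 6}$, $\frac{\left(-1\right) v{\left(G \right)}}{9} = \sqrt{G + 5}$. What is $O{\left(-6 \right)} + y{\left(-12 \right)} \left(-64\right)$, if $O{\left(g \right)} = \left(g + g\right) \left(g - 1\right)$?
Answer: $\frac{5708}{71} + \frac{1536 \sqrt{2}}{71} \approx 110.99$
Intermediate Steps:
$O{\left(g \right)} = 2 g \left(-1 + g\right)$
$v{\left(G \right)} = - 9 \sqrt{5 + G}$ ($v{\left(G \right)} = - 9 \sqrt{G + 5} = - 9 \sqrt{5 + G}$)
$y{\left(k \right)} = \frac{2 k}{6 + 36 \sqrt{2}}$ ($y{\left(k \right)} = \frac{k + k}{- 9 \sqrt{5 + 3} \left(-2\right) + 6} = \frac{2 k}{- 9 \sqrt{8} \left(-2\right) + 6} = \frac{2 k}{- 9 \cdot 2 \sqrt{2} \left(-2\right) + 6} = \frac{2 k}{- 18 \sqrt{2} \left(-2\right) + 6} = \frac{2 k}{36 \sqrt{2} + 6} = \frac{2 k}{6 + 36 \sqrt{2}}$)
$O{\left(-6 \right)} + y{\left(-12 \right)} \left(-64\right) = 2 \left(-6\right) \left(-1 - 6\right) + \left(\left(- \frac{1}{213}\right) \left(-12\right) + \frac{2}{71} \left(-12\right) \sqrt{2}\right) \left(-64\right) = 2 \left(-6\right) \left(-7\right) + \left(\frac{4}{71} - \frac{24 \sqrt{2}}{71}\right) \left(-64\right) = 84 - \left(\frac{256}{71} - \frac{1536 \sqrt{2}}{71}\right) = \frac{5708}{71} + \frac{1536 \sqrt{2}}{71}$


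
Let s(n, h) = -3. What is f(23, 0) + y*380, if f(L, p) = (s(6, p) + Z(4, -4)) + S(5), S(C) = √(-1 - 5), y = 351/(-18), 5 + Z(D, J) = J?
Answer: -7422 + I*√6 ≈ -7422.0 + 2.4495*I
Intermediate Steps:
Z(D, J) = -5 + J
y = -39/2 (y = 351*(-1/18) = -39/2 ≈ -19.500)
S(C) = I*√6 (S(C) = √(-6) = I*√6)
f(L, p) = -12 + I*√6 (f(L, p) = (-3 + (-5 - 4)) + I*√6 = (-3 - 9) + I*√6 = -12 + I*√6)
f(23, 0) + y*380 = (-12 + I*√6) - 39/2*380 = (-12 + I*√6) - 7410 = -7422 + I*√6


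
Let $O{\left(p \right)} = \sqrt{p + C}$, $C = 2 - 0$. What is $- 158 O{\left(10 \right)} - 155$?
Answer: $-155 - 316 \sqrt{3} \approx -702.33$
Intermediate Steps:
$C = 2$ ($C = 2 + 0 = 2$)
$O{\left(p \right)} = \sqrt{2 + p}$ ($O{\left(p \right)} = \sqrt{p + 2} = \sqrt{2 + p}$)
$- 158 O{\left(10 \right)} - 155 = - 158 \sqrt{2 + 10} - 155 = - 158 \sqrt{12} - 155 = - 158 \cdot 2 \sqrt{3} - 155 = - 316 \sqrt{3} - 155 = -155 - 316 \sqrt{3}$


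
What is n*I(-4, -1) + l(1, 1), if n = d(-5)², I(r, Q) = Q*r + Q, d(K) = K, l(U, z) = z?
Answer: 76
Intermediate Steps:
I(r, Q) = Q + Q*r
n = 25 (n = (-5)² = 25)
n*I(-4, -1) + l(1, 1) = 25*(-(1 - 4)) + 1 = 25*(-1*(-3)) + 1 = 25*3 + 1 = 75 + 1 = 76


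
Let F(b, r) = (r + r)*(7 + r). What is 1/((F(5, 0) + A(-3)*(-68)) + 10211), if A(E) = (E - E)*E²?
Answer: 1/10211 ≈ 9.7934e-5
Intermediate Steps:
F(b, r) = 2*r*(7 + r) (F(b, r) = (2*r)*(7 + r) = 2*r*(7 + r))
A(E) = 0 (A(E) = 0*E² = 0)
1/((F(5, 0) + A(-3)*(-68)) + 10211) = 1/((2*0*(7 + 0) + 0*(-68)) + 10211) = 1/((2*0*7 + 0) + 10211) = 1/((0 + 0) + 10211) = 1/(0 + 10211) = 1/10211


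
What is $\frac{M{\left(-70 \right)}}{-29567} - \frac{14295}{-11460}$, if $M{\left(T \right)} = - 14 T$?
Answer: $\frac{27428631}{22589188} \approx 1.2142$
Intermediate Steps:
$\frac{M{\left(-70 \right)}}{-29567} - \frac{14295}{-11460} = \frac{\left(-14\right) \left(-70\right)}{-29567} - \frac{14295}{-11460} = 980 \left(- \frac{1}{29567}\right) - - \frac{953}{764} = - \frac{980}{29567} + \frac{953}{764} = \frac{27428631}{22589188}$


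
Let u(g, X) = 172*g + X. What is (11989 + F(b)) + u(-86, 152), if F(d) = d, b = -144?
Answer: -2795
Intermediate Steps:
u(g, X) = X + 172*g
(11989 + F(b)) + u(-86, 152) = (11989 - 144) + (152 + 172*(-86)) = 11845 + (152 - 14792) = 11845 - 14640 = -2795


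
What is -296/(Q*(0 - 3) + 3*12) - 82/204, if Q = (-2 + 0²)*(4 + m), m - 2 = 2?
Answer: -2803/714 ≈ -3.9258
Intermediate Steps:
m = 4 (m = 2 + 2 = 4)
Q = -16 (Q = (-2 + 0²)*(4 + 4) = (-2 + 0)*8 = -2*8 = -16)
-296/(Q*(0 - 3) + 3*12) - 82/204 = -296/(-16*(0 - 3) + 3*12) - 82/204 = -296/(-16*(-3) + 36) - 82*1/204 = -296/(48 + 36) - 41/102 = -296/84 - 41/102 = -296*1/84 - 41/102 = -74/21 - 41/102 = -2803/714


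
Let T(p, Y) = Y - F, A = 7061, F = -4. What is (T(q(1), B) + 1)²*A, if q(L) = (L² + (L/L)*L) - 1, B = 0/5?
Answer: 176525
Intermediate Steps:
B = 0 (B = 0*(⅕) = 0)
q(L) = -1 + L + L² (q(L) = (L² + 1*L) - 1 = (L² + L) - 1 = (L + L²) - 1 = -1 + L + L²)
T(p, Y) = 4 + Y (T(p, Y) = Y - 1*(-4) = Y + 4 = 4 + Y)
(T(q(1), B) + 1)²*A = ((4 + 0) + 1)²*7061 = (4 + 1)²*7061 = 5²*7061 = 25*7061 = 176525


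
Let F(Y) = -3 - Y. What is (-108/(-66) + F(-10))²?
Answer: 9025/121 ≈ 74.587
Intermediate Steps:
(-108/(-66) + F(-10))² = (-108/(-66) + (-3 - 1*(-10)))² = (-108*(-1/66) + (-3 + 10))² = (18/11 + 7)² = (95/11)² = 9025/121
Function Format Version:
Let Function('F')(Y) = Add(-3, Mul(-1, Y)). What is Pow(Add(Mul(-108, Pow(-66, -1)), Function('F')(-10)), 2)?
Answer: Rational(9025, 121) ≈ 74.587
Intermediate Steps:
Pow(Add(Mul(-108, Pow(-66, -1)), Function('F')(-10)), 2) = Pow(Add(Mul(-108, Pow(-66, -1)), Add(-3, Mul(-1, -10))), 2) = Pow(Add(Mul(-108, Rational(-1, 66)), Add(-3, 10)), 2) = Pow(Add(Rational(18, 11), 7), 2) = Pow(Rational(95, 11), 2) = Rational(9025, 121)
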